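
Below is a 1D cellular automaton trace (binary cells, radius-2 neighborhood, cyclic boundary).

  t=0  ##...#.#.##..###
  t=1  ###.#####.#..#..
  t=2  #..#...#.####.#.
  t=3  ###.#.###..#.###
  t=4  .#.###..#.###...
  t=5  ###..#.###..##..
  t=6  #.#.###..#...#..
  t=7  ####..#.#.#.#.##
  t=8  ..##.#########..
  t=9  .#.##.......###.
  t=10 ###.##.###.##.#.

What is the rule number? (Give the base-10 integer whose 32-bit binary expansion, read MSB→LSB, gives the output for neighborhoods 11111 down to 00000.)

  nb #####: next=.  (t=0,i=15, bit31=0)
  nb ####.: next=#  (t=0,i=0, bit30=1)
  nb ###.#: next=.  (t=1,i=2, bit29=0)
  nb ###..: next=#  (t=0,i=1, bit28=1)
  nb ##.##: next=#  (t=1,i=3, bit27=1)
  nb ##.#.: next=#  (t=1,i=9, bit26=1)
  nb ##..#: next=.  (t=0,i=11, bit25=0)
  nb ##...: next=#  (t=0,i=2, bit24=1)
  nb #.###: next=.  (t=1,i=4, bit23=0)
  nb #.##.: next=.  (t=0,i=9, bit22=0)
  nb #.#.#: next=#  (t=0,i=7, bit21=1)
  nb #.#..: next=#  (t=1,i=10, bit20=1)
  nb #..##: next=.  (t=0,i=12, bit19=0)
  nb #..#.: next=#  (t=1,i=12, bit18=1)
  nb #...#: next=.  (t=0,i=3, bit17=0)
  nb #....: next=.  (t=4,i=14, bit16=0)
  nb .####: next=.  (t=0,i=14, bit15=0)
  nb .###.: next=.  (t=1,i=1, bit14=0)
  nb .##.#: next=#  (t=8,i=3, bit13=1)
  nb .##..: next=#  (t=0,i=10, bit12=1)
  nb .#.##: next=#  (t=0,i=8, bit11=1)
  nb .#.#.: next=#  (t=0,i=6, bit10=1)
  nb .#..#: next=#  (t=1,i=11, bit9=1)
  nb .#...: next=#  (t=2,i=4, bit8=1)
  nb ..###: next=#  (t=0,i=13, bit7=1)
  nb ..##.: next=.  (t=5,i=12, bit6=0)
  nb ..#.#: next=#  (t=0,i=5, bit5=1)
  nb ..#..: next=.  (t=1,i=13, bit4=0)
  nb ...##: next=#  (t=8,i=1, bit3=1)
  nb ...#.: next=#  (t=0,i=4, bit2=1)
  nb ....#: next=.  (t=4,i=15, bit1=0)
  nb .....: next=#  (t=9,i=7, bit0=1)
  bits 01011101001101000011111110101101 = 1563705261

1563705261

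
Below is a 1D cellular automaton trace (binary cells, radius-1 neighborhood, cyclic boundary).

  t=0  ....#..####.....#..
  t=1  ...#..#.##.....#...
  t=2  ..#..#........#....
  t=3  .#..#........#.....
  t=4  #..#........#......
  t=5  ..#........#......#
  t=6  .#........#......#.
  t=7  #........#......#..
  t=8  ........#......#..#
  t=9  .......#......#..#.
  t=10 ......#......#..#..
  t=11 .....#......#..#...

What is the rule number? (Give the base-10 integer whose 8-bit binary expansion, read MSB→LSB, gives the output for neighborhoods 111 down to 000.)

  ### -> #   bit 7 = 1  t=0,i=8
  ##. -> .   bit 6 = 0  t=0,i=10
  #.# -> .   bit 5 = 0  t=1,i=7
  #.. -> .   bit 4 = 0  t=0,i=5
  .## -> .   bit 3 = 0  t=0,i=7
  .#. -> .   bit 2 = 0  t=0,i=4
  ..# -> #   bit 1 = 1  t=0,i=3
  ... -> .   bit 0 = 0  t=0,i=0
  bits 10000010 = 130

130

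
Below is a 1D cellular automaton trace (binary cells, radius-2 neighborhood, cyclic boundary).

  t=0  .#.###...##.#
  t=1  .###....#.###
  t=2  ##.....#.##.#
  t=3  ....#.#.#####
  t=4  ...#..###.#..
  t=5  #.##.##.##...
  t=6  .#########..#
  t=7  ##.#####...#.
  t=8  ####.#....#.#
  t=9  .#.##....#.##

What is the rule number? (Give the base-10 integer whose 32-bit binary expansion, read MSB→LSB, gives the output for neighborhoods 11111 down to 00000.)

  ##### -> #   bit 31 = 1  t=3,i=10
  ####. -> .   bit 30 = 0  t=3,i=11
  ###.# -> #   bit 29 = 1  t=1,i=12
  ###.. -> .   bit 28 = 0  t=0,i=5
  ##.## -> #   bit 27 = 1  t=1,i=0
  ##.#. -> #   bit 26 = 1  t=0,i=11
  ##..# -> .   bit 25 = 0  t=6,i=10
  ##... -> .   bit 24 = 0  t=0,i=6
  #.### -> #   bit 23 = 1  t=0,i=3
  #.##. -> #   bit 22 = 1  t=2,i=9
  #.#.# -> #   bit 21 = 1  t=0,i=1
  #.#.. -> .   bit 20 = 0  t=4,i=10
  #..## -> #   bit 19 = 1  t=4,i=5
  #..#. -> #   bit 18 = 1  t=6,i=11
  #...# -> .   bit 17 = 0  t=0,i=7
  #.... -> .   bit 16 = 0  t=1,i=5
  .#### -> .   bit 15 = 0  t=3,i=9
  .###. -> .   bit 14 = 0  t=0,i=4
  .##.# -> #   bit 13 = 1  t=0,i=10
  .##.. -> #   bit 12 = 1  t=5,i=9
  .#.## -> #   bit 11 = 1  t=0,i=2
  .#.#. -> .   bit 10 = 0  t=0,i=0
  .#..# -> .   bit 9 = 0  t=4,i=4
  .#... -> .   bit 8 = 0  t=4,i=11
  ..### -> #   bit 7 = 1  t=4,i=6
  ..##. -> .   bit 6 = 0  t=0,i=9
  ..#.# -> .   bit 5 = 0  t=1,i=8
  ..#.. -> #   bit 4 = 1  t=4,i=3
  ...## -> #   bit 3 = 1  t=0,i=8
  ...#. -> #   bit 2 = 1  t=1,i=7
  ....# -> .   bit 1 = 0  t=1,i=6
  ..... -> #   bit 0 = 1  t=2,i=4
  bits 10101100111011000011100010011101 = 2901162141

2901162141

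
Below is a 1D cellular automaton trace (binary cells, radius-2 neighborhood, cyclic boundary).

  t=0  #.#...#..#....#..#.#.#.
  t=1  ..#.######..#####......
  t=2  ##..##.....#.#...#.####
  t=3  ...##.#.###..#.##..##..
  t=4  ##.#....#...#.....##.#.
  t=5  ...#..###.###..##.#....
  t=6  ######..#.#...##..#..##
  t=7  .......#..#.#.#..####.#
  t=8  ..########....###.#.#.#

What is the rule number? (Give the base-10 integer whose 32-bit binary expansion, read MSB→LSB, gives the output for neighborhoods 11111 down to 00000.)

  nb #####: next=.  (t=1,i=6, bit31=0)
  nb ####.: next=.  (t=1,i=8, bit30=0)
  nb ###.#: next=#  (t=5,i=8, bit29=1)
  nb ###..: next=.  (t=1,i=9, bit28=0)
  nb ##.##: next=.  (t=5,i=9, bit27=0)
  nb ##.#.: next=.  (t=3,i=5, bit26=0)
  nb ##..#: next=.  (t=1,i=10, bit25=0)
  nb ##...: next=#  (t=1,i=17, bit24=1)
  nb #.###: next=#  (t=1,i=4, bit23=1)
  nb #.##.: next=.  (t=3,i=15, bit22=0)
  nb #.#.#: next=.  (t=0,i=0, bit21=0)
  nb #.#..: next=#  (t=0,i=2, bit20=1)
  nb #..##: next=#  (t=1,i=11, bit19=1)
  nb #..#.: next=#  (t=0,i=8, bit18=1)
  nb #...#: next=#  (t=0,i=4, bit17=1)
  nb #....: next=.  (t=0,i=11, bit16=0)
  nb .####: next=#  (t=1,i=5, bit15=1)
  nb .###.: next=.  (t=3,i=9, bit14=0)
  nb .##.#: next=.  (t=3,i=4, bit13=0)
  nb .##..: next=.  (t=2,i=5, bit12=0)
  nb .#.##: next=.  (t=1,i=3, bit11=0)
  nb .#.#.: next=.  (t=0,i=1, bit10=0)
  nb .#..#: next=#  (t=0,i=7, bit9=1)
  nb .#...: next=.  (t=0,i=3, bit8=0)
  nb ..###: next=.  (t=1,i=12, bit7=0)
  nb ..##.: next=#  (t=2,i=4, bit6=1)
  nb ..#.#: next=.  (t=0,i=17, bit5=0)
  nb ..#..: next=#  (t=0,i=6, bit4=1)
  nb ...##: next=.  (t=3,i=2, bit3=0)
  nb ...#.: next=#  (t=0,i=5, bit2=1)
  nb ....#: next=#  (t=0,i=12, bit1=1)
  nb .....: next=#  (t=1,i=19, bit0=1)
  bits 00100001100111101000001001010111 = 564036183

564036183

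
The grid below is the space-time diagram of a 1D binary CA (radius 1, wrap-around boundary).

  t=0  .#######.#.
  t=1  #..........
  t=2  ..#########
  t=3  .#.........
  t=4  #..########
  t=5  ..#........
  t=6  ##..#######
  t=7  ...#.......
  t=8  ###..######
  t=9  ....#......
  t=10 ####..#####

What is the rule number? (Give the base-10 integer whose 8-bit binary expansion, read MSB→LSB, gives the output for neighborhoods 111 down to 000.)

  ###|.  b7=0 t=0,i=2
  ##.|.  b6=0 t=0,i=7
  #.#|.  b5=0 t=0,i=8
  #..|.  b4=0 t=0,i=10
  .##|.  b3=0 t=0,i=1
  .#.|.  b2=0 t=0,i=9
  ..#|#  b1=1 t=0,i=0
  ...|#  b0=1 t=1,i=2
  bits 00000011 = 3

3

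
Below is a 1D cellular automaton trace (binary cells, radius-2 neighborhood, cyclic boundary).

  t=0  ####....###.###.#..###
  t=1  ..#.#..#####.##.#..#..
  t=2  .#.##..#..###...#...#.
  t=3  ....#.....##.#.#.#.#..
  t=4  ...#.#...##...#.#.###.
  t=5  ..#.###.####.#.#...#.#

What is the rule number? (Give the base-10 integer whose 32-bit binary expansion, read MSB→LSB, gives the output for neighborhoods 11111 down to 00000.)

  [31] ##### => .  t=0,i=0
  [30] ####. => #  t=0,i=2
  [29] ###.# => #  t=0,i=10
  [28] ###.. => .  t=0,i=3
  [27] ##.## => #  t=0,i=11
  [26] ##.#. => .  t=0,i=15
  [25] ##..# => .  t=2,i=5
  [24] ##... => #  t=0,i=4
  [23] #.### => .  t=0,i=12
  [22] #.##. => .  t=1,i=13
  [21] #.#.# => .  t=3,i=13
  [20] #.#.. => #  t=0,i=16
  [19] #..## => .  t=0,i=18
  [18] #..#. => .  t=1,i=18
  [17] #...# => .  t=2,i=14
  [16] #.... => .  t=0,i=5
  [15] .#### => .  t=0,i=20
  [14] .###. => #  t=0,i=9
  [13] .##.# => .  t=1,i=14
  [12] .##.. => #  t=2,i=4
  [11] .#.## => .  t=2,i=2
  [10] .#.#. => #  t=1,i=3
  [9] .#..# => .  t=0,i=17
  [8] .#... => #  t=1,i=20
  [7] ..### => #  t=0,i=8
  [6] ..##. => #  t=3,i=10
  [5] ..#.# => .  t=1,i=2
  [4] ..#.. => .  t=1,i=19
  [3] ...## => #  t=0,i=7
  [2] ...#. => #  t=1,i=1
  [1] ....# => .  t=0,i=6
  [0] ..... => .  t=3,i=0
  bits 01101001000100000101010111001100 = 1762678220

1762678220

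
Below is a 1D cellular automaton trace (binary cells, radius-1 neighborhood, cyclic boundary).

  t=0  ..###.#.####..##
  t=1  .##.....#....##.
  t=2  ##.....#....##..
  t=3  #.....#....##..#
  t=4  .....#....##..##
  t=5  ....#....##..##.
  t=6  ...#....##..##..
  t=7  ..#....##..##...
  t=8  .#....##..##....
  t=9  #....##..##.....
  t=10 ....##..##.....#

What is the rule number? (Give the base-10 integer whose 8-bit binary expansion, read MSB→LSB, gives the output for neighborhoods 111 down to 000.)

10

  ### -> .   bit 7 = 0  t=0,i=3
  ##. -> .   bit 6 = 0  t=0,i=4
  #.# -> .   bit 5 = 0  t=0,i=5
  #.. -> .   bit 4 = 0  t=0,i=0
  .## -> #   bit 3 = 1  t=0,i=2
  .#. -> .   bit 2 = 0  t=0,i=6
  ..# -> #   bit 1 = 1  t=0,i=1
  ... -> .   bit 0 = 0  t=1,i=4
  bits 00001010 = 10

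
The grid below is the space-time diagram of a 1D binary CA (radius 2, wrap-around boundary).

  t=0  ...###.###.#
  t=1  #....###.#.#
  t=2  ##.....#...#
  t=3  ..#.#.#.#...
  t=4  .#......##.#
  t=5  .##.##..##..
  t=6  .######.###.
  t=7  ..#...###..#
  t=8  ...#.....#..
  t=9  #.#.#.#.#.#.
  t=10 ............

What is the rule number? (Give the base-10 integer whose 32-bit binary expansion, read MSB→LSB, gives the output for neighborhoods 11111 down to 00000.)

735097157

  #####|.  b31=0 t=6,i=3
  ####.|.  b30=0 t=6,i=5
  ###.#|#  b29=1 t=0,i=5
  ###..|.  b28=0 t=2,i=1
  ##.##|#  b27=1 t=0,i=6
  ##.#.|.  b26=0 t=0,i=10
  ##..#|#  b25=1 t=5,i=6
  ##...|#  b24=1 t=1,i=1
  #.###|#  b23=1 t=0,i=7
  #.##.|#  b22=1 t=1,i=11
  #.#.#|.  b21=0 t=1,i=9
  #.#..|#  b20=1 t=0,i=11
  #..##|.  b19=0 t=5,i=7
  #..#.|.  b18=0 t=7,i=1
  #...#|.  b17=0 t=0,i=1
  #....|.  b16=0 t=1,i=2
  .####|#  b15=1 t=6,i=2
  .###.|.  b14=0 t=0,i=4
  .##.#|#  b13=1 t=4,i=9
  .##..|#  b12=1 t=1,i=0
  .#.##|.  b11=0 t=1,i=10
  .#.#.|.  b10=0 t=3,i=3
  .#..#|.  b9=0 t=7,i=0
  .#...|#  b8=1 t=0,i=0
  ..###|.  b7=0 t=0,i=3
  ..##.|#  b6=1 t=4,i=8
  ..#.#|.  b5=0 t=3,i=2
  ..#..|.  b4=0 t=2,i=7
  ...##|.  b3=0 t=0,i=2
  ...#.|#  b2=1 t=2,i=6
  ....#|.  b1=0 t=1,i=3
  .....|#  b0=1 t=2,i=4
  bits 00101011110100001011000101000101 = 735097157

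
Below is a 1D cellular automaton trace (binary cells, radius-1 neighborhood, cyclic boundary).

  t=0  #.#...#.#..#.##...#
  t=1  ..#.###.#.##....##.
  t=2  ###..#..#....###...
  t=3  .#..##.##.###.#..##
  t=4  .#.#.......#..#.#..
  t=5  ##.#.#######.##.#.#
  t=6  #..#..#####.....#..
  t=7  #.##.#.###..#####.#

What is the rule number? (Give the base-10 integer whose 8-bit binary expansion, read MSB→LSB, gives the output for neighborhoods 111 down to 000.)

  nb ###: next=#  (t=1,i=5, bit7=1)
  nb ##.: next=.  (t=0,i=0, bit6=0)
  nb #.#: next=.  (t=0,i=1, bit5=0)
  nb #..: next=.  (t=0,i=3, bit4=0)
  nb .##: next=.  (t=0,i=13, bit3=0)
  nb .#.: next=#  (t=0,i=2, bit2=1)
  nb ..#: next=#  (t=0,i=5, bit1=1)
  nb ...: next=#  (t=0,i=4, bit0=1)
  bits 10000111 = 135

135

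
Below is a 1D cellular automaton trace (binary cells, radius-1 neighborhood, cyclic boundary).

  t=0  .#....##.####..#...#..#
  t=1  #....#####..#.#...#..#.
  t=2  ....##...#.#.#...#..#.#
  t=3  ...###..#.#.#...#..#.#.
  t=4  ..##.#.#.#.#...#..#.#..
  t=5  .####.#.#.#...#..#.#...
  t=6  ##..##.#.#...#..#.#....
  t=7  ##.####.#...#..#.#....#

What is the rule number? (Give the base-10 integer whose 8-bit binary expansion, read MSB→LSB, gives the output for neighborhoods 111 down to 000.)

  nb ###: next=.  (t=0,i=10, bit7=0)
  nb ##.: next=#  (t=0,i=7, bit6=1)
  nb #.#: next=#  (t=0,i=0, bit5=1)
  nb #..: next=.  (t=0,i=2, bit4=0)
  nb .##: next=#  (t=0,i=6, bit3=1)
  nb .#.: next=.  (t=0,i=1, bit2=0)
  nb ..#: next=#  (t=0,i=5, bit1=1)
  nb ...: next=.  (t=0,i=3, bit0=0)
  bits 01101010 = 106

106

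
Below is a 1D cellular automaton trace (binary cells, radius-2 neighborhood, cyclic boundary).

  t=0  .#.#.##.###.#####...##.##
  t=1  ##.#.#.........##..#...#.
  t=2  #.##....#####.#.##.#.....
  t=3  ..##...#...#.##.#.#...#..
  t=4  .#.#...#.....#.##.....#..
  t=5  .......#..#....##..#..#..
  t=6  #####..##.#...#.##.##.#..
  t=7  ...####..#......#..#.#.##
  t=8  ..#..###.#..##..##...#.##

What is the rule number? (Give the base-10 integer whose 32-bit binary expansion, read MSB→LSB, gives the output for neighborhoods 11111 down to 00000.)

1449660953

  ##### -> .   bit 31 = 0  t=0,i=14
  ####. -> #   bit 30 = 1  t=0,i=15
  ###.# -> .   bit 29 = 0  t=0,i=10
  ###.. -> #   bit 28 = 1  t=0,i=16
  ##.## -> .   bit 27 = 0  t=0,i=7
  ##.#. -> #   bit 26 = 1  t=0,i=0
  ##..# -> #   bit 25 = 1  t=1,i=17
  ##... -> .   bit 24 = 0  t=0,i=17
  #.### -> .   bit 23 = 0  t=0,i=8
  #.##. -> #   bit 22 = 1  t=0,i=5
  #.#.# -> #   bit 21 = 1  t=0,i=1
  #.#.. -> .   bit 20 = 0  t=1,i=5
  #..## -> #   bit 19 = 1  t=6,i=6
  #..#. -> .   bit 18 = 0  t=1,i=18
  #...# -> .   bit 17 = 0  t=0,i=18
  #.... -> .   bit 16 = 0  t=1,i=7
  .#### -> .   bit 15 = 0  t=0,i=13
  .###. -> .   bit 14 = 0  t=0,i=9
  .##.# -> .   bit 13 = 0  t=0,i=6
  .##.. -> #   bit 12 = 1  t=1,i=16
  .#.## -> .   bit 11 = 0  t=0,i=4
  .#.#. -> .   bit 10 = 0  t=0,i=2
  .#..# -> #   bit 9 = 1  t=5,i=8
  .#... -> .   bit 8 = 0  t=1,i=6
  ..### -> .   bit 7 = 0  t=2,i=8
  ..##. -> .   bit 6 = 0  t=0,i=20
  ..#.# -> .   bit 5 = 0  t=1,i=23
  ..#.. -> #   bit 4 = 1  t=1,i=19
  ...## -> #   bit 3 = 1  t=0,i=19
  ...#. -> .   bit 2 = 0  t=1,i=22
  ....# -> .   bit 1 = 0  t=1,i=13
  ..... -> #   bit 0 = 1  t=1,i=8
  bits 01010110011010000001001000011001 = 1449660953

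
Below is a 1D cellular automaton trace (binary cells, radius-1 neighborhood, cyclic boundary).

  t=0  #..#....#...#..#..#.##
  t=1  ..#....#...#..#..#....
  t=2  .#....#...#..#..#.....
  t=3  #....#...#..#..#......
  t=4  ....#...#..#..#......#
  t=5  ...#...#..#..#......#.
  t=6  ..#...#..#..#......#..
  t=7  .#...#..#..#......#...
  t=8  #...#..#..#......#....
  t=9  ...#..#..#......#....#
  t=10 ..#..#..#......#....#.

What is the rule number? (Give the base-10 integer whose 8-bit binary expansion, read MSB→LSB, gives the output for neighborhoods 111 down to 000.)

  [7] ### => .  t=0,i=21
  [6] ##. => .  t=0,i=0
  [5] #.# => .  t=0,i=19
  [4] #.. => .  t=0,i=1
  [3] .## => .  t=0,i=20
  [2] .#. => .  t=0,i=3
  [1] ..# => #  t=0,i=2
  [0] ... => .  t=0,i=5
  bits 00000010 = 2

2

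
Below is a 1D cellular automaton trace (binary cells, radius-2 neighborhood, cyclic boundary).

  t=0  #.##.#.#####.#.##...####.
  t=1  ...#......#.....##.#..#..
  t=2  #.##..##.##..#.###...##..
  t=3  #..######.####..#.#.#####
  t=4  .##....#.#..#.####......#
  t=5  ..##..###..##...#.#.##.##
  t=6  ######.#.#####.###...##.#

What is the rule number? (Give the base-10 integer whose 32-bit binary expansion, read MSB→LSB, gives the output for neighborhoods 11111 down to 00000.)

1259107453

  ##### -> .   bit 31 = 0  t=0,i=9
  ####. -> #   bit 30 = 1  t=0,i=10
  ###.# -> .   bit 29 = 0  t=0,i=11
  ###.. -> .   bit 28 = 0  t=2,i=17
  ##.## -> #   bit 27 = 1  t=2,i=8
  ##.#. -> .   bit 26 = 0  t=0,i=4
  ##..# -> #   bit 25 = 1  t=2,i=4
  ##... -> #   bit 24 = 1  t=0,i=17
  #.### -> .   bit 23 = 0  t=0,i=7
  #.##. -> .   bit 22 = 0  t=0,i=2
  #.#.# -> .   bit 21 = 0  t=0,i=0
  #.#.. -> .   bit 20 = 0  t=1,i=19
  #..## -> #   bit 19 = 1  t=2,i=5
  #..#. -> #   bit 18 = 1  t=1,i=21
  #...# -> .   bit 17 = 0  t=0,i=18
  #.... -> .   bit 16 = 0  t=1,i=5
  .#### -> .   bit 15 = 0  t=0,i=8
  .###. -> #   bit 14 = 1  t=2,i=16
  .##.# -> #   bit 13 = 1  t=0,i=3
  .##.. -> #   bit 12 = 1  t=0,i=16
  .#.## -> .   bit 11 = 0  t=0,i=1
  .#.#. -> #   bit 10 = 1  t=3,i=17
  .#..# -> .   bit 9 = 0  t=1,i=20
  .#... -> .   bit 8 = 0  t=1,i=4
  ..### -> .   bit 7 = 0  t=0,i=20
  ..##. -> #   bit 6 = 1  t=1,i=16
  ..#.# -> #   bit 5 = 1  t=2,i=0
  ..#.. -> #   bit 4 = 1  t=1,i=3
  ...## -> #   bit 3 = 1  t=0,i=19
  ...#. -> #   bit 2 = 1  t=1,i=2
  ....# -> .   bit 1 = 0  t=1,i=1
  ..... -> #   bit 0 = 1  t=1,i=0
  bits 01001011000011000111010001111101 = 1259107453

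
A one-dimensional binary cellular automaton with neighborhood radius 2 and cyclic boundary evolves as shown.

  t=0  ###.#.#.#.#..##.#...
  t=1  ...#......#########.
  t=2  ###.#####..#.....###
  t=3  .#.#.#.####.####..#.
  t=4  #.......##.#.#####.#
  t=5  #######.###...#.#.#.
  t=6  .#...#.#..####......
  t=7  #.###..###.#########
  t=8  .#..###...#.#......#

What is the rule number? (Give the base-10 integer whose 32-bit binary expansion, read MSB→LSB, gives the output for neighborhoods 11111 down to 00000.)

1595913031

  ##### -> .   bit 31 = 0  t=1,i=12
  ####. -> #   bit 30 = 1  t=1,i=17
  ###.# -> .   bit 29 = 0  t=0,i=2
  ###.. -> #   bit 28 = 1  t=1,i=18
  ##.## -> #   bit 27 = 1  t=2,i=3
  ##.#. -> #   bit 26 = 1  t=0,i=3
  ##..# -> #   bit 25 = 1  t=2,i=9
  ##... -> #   bit 24 = 1  t=1,i=19
  #.### -> .   bit 23 = 0  t=2,i=4
  #.##. -> .   bit 22 = 0  t=4,i=19
  #.#.# -> .   bit 21 = 0  t=0,i=4
  #.#.. -> #   bit 20 = 1  t=0,i=10
  #..## -> #   bit 19 = 1  t=0,i=12
  #..#. -> #   bit 18 = 1  t=2,i=10
  #...# -> #   bit 17 = 1  t=0,i=18
  #.... -> #   bit 16 = 1  t=1,i=0
  .#### -> #   bit 15 = 1  t=1,i=11
  .###. -> .   bit 14 = 0  t=0,i=1
  .##.# -> #   bit 13 = 1  t=0,i=14
  .##.. -> #   bit 12 = 1  t=4,i=0
  .#.## -> .   bit 11 = 0  t=3,i=6
  .#.#. -> .   bit 10 = 0  t=0,i=5
  .#..# -> #   bit 9 = 1  t=0,i=11
  .#... -> #   bit 8 = 1  t=0,i=17
  ..### -> .   bit 7 = 0  t=0,i=0
  ..##. -> #   bit 6 = 1  t=0,i=13
  ..#.# -> .   bit 5 = 0  t=3,i=1
  ..#.. -> .   bit 4 = 0  t=1,i=3
  ...## -> .   bit 3 = 0  t=0,i=19
  ...#. -> #   bit 2 = 1  t=1,i=2
  ....# -> #   bit 1 = 1  t=1,i=1
  ..... -> #   bit 0 = 1  t=1,i=6
  bits 01011111000111111011001101000111 = 1595913031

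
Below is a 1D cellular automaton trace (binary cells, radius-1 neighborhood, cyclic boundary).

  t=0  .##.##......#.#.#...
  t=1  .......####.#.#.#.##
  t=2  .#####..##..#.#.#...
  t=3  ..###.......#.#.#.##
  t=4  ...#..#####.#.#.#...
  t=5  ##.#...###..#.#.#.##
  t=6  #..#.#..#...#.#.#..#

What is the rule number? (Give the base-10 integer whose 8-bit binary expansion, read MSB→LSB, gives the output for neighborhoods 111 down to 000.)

133

  ###|#  b7=1 t=1,i=8
  ##.|.  b6=0 t=0,i=2
  #.#|.  b5=0 t=0,i=3
  #..|.  b4=0 t=0,i=6
  .##|.  b3=0 t=0,i=1
  .#.|#  b2=1 t=0,i=12
  ..#|.  b1=0 t=0,i=0
  ...|#  b0=1 t=0,i=7
  bits 10000101 = 133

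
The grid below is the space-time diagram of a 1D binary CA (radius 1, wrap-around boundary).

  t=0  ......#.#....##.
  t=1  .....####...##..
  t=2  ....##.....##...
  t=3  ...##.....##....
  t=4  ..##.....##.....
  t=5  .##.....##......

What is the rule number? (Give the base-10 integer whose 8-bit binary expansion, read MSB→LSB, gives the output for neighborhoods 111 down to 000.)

46

  ###|.  b7=0 t=1,i=6
  ##.|.  b6=0 t=0,i=14
  #.#|#  b5=1 t=0,i=7
  #..|.  b4=0 t=0,i=9
  .##|#  b3=1 t=0,i=13
  .#.|#  b2=1 t=0,i=6
  ..#|#  b1=1 t=0,i=5
  ...|.  b0=0 t=0,i=0
  bits 00101110 = 46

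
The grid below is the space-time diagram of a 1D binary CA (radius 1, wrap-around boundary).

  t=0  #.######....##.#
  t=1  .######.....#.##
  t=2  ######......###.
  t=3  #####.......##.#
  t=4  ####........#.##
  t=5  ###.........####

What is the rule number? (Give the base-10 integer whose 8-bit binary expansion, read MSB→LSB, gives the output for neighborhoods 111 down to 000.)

172

  ### -> #   bit 7 = 1  t=0,i=3
  ##. -> .   bit 6 = 0  t=0,i=0
  #.# -> #   bit 5 = 1  t=0,i=1
  #.. -> .   bit 4 = 0  t=0,i=8
  .## -> #   bit 3 = 1  t=0,i=2
  .#. -> #   bit 2 = 1  t=1,i=12
  ..# -> .   bit 1 = 0  t=0,i=11
  ... -> .   bit 0 = 0  t=0,i=9
  bits 10101100 = 172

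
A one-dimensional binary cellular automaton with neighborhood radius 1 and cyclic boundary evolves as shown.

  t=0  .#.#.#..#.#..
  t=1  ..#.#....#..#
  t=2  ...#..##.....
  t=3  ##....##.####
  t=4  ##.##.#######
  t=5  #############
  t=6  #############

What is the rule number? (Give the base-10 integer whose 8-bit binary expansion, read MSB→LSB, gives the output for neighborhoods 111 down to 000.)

  ###|#  b7=1 t=3,i=0
  ##.|#  b6=1 t=2,i=7
  #.#|#  b5=1 t=0,i=2
  #..|.  b4=0 t=0,i=6
  .##|#  b3=1 t=2,i=6
  .#.|.  b2=0 t=0,i=1
  ..#|.  b1=0 t=0,i=0
  ...|#  b0=1 t=0,i=12
  bits 11101001 = 233

233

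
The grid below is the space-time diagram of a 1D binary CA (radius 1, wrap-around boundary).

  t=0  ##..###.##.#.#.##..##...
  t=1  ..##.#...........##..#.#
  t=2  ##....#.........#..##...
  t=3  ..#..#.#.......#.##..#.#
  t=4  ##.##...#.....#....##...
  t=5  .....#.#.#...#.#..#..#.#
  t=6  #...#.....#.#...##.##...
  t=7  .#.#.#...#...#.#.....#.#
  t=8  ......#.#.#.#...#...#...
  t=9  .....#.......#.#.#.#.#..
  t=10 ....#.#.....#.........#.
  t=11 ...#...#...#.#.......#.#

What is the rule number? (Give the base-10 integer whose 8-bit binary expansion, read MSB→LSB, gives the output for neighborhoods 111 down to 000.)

146

  ### -> #   bit 7 = 1  t=0,i=5
  ##. -> .   bit 6 = 0  t=0,i=1
  #.# -> .   bit 5 = 0  t=0,i=7
  #.. -> #   bit 4 = 1  t=0,i=2
  .## -> .   bit 3 = 0  t=0,i=0
  .#. -> .   bit 2 = 0  t=0,i=11
  ..# -> #   bit 1 = 1  t=0,i=3
  ... -> .   bit 0 = 0  t=0,i=22
  bits 10010010 = 146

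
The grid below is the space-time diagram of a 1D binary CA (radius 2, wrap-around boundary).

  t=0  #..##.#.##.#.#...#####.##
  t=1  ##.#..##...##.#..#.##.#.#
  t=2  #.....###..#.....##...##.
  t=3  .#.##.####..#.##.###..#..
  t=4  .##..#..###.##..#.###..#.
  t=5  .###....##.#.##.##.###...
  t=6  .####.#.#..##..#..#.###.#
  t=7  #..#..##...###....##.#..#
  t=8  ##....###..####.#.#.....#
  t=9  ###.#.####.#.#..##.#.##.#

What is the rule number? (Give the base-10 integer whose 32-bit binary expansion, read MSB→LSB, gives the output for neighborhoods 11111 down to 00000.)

  nb #####: next=#  (t=0,i=19, bit31=1)
  nb ####.: next=#  (t=0,i=20, bit30=1)
  nb ###.#: next=.  (t=0,i=21, bit29=0)
  nb ###..: next=#  (t=0,i=0, bit28=1)
  nb ##.##: next=#  (t=0,i=22, bit27=1)
  nb ##.#.: next=.  (t=0,i=5, bit26=0)
  nb ##..#: next=#  (t=0,i=1, bit25=1)
  nb ##...: next=#  (t=1,i=8, bit24=1)
  nb #.###: next=.  (t=0,i=23, bit23=0)
  nb #.##.: next=.  (t=0,i=8, bit22=0)
  nb #.#.#: next=#  (t=0,i=6, bit21=1)
  nb #.#..: next=.  (t=0,i=13, bit20=0)
  nb #..##: next=.  (t=0,i=2, bit19=0)
  nb #..#.: next=.  (t=1,i=16, bit18=0)
  nb #...#: next=.  (t=0,i=15, bit17=0)
  nb #....: next=.  (t=2,i=2, bit16=0)
  nb .####: next=.  (t=0,i=18, bit15=0)
  nb .###.: next=#  (t=0,i=24, bit14=1)
  nb .##.#: next=.  (t=0,i=4, bit13=0)
  nb .##..: next=#  (t=1,i=7, bit12=1)
  nb .#.##: next=#  (t=0,i=7, bit11=1)
  nb .#.#.: next=#  (t=0,i=12, bit10=1)
  nb .#..#: next=.  (t=1,i=4, bit9=0)
  nb .#...: next=#  (t=0,i=14, bit8=1)
  nb ..###: next=#  (t=0,i=17, bit7=1)
  nb ..##.: next=#  (t=0,i=3, bit6=1)
  nb ..#.#: next=#  (t=1,i=17, bit5=1)
  nb ..#..: next=.  (t=2,i=11, bit4=0)
  nb ...##: next=.  (t=0,i=16, bit3=0)
  nb ...#.: next=.  (t=3,i=0, bit2=0)
  nb ....#: next=#  (t=2,i=4, bit1=1)
  nb .....: next=#  (t=2,i=3, bit0=1)
  bits 11011011001000000101110111100011 = 3676331491

3676331491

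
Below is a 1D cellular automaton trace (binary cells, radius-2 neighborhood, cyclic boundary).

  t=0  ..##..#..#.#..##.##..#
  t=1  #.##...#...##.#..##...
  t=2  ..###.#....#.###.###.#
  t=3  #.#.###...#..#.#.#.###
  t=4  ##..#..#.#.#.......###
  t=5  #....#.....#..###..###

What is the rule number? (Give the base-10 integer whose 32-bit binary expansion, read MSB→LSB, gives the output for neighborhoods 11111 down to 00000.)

3855651525

  [31] ##### => #  t=4,i=21
  [30] ####. => #  t=3,i=21
  [29] ###.# => #  t=2,i=4
  [28] ###.. => .  t=3,i=6
  [27] ##.## => .  t=0,i=16
  [26] ##.#. => #  t=1,i=13
  [25] ##..# => .  t=0,i=4
  [24] ##... => #  t=1,i=4
  [23] #.### => #  t=2,i=13
  [22] #.##. => #  t=0,i=17
  [21] #.#.# => .  t=3,i=2
  [20] #.#.. => #  t=0,i=11
  [19] #..## => .  t=0,i=1
  [18] #..#. => .  t=0,i=5
  [17] #...# => .  t=1,i=5
  [16] #.... => .  t=2,i=8
  [15] .#### => #  t=3,i=20
  [14] .###. => .  t=2,i=3
  [13] .##.# => .  t=0,i=15
  [12] .##.. => #  t=0,i=3
  [11] .#.## => .  t=1,i=1
  [10] .#.#. => .  t=0,i=10
  [9] .#..# => #  t=0,i=0
  [8] .#... => .  t=1,i=8
  [7] ..### => #  t=2,i=2
  [6] ..##. => #  t=0,i=2
  [5] ..#.# => .  t=0,i=9
  [4] ..#.. => .  t=0,i=6
  [3] ...## => .  t=1,i=10
  [2] ...#. => #  t=1,i=6
  [1] ....# => .  t=2,i=9
  [0] ..... => #  t=4,i=14
  bits 11100101110100001001001011000101 = 3855651525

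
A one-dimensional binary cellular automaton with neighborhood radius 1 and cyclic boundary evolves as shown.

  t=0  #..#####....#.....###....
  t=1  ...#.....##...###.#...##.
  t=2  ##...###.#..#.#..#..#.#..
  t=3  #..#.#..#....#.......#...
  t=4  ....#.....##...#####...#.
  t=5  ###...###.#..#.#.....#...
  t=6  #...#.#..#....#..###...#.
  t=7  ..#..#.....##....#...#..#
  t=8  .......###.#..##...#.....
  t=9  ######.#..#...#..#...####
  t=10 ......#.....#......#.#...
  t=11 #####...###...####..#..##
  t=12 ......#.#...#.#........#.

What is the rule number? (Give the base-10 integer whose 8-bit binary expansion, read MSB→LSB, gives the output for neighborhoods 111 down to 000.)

41

  [7] ### => .  t=0,i=4
  [6] ##. => .  t=0,i=7
  [5] #.# => #  t=1,i=17
  [4] #.. => .  t=0,i=1
  [3] .## => #  t=0,i=3
  [2] .#. => .  t=0,i=0
  [1] ..# => .  t=0,i=2
  [0] ... => #  t=0,i=9
  bits 00101001 = 41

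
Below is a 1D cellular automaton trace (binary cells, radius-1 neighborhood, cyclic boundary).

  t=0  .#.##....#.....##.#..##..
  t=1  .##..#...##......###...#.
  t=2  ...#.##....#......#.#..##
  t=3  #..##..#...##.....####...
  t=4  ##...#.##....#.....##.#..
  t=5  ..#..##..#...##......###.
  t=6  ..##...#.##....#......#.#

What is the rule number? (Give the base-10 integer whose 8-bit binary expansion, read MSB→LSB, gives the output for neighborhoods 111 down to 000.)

  nb ###: next=#  (t=1,i=18, bit7=1)
  nb ##.: next=.  (t=0,i=4, bit6=0)
  nb #.#: next=#  (t=0,i=2, bit5=1)
  nb #..: next=#  (t=0,i=5, bit4=1)
  nb .##: next=.  (t=0,i=3, bit3=0)
  nb .#.: next=#  (t=0,i=1, bit2=1)
  nb ..#: next=.  (t=0,i=0, bit1=0)
  nb ...: next=.  (t=0,i=6, bit0=0)
  bits 10110100 = 180

180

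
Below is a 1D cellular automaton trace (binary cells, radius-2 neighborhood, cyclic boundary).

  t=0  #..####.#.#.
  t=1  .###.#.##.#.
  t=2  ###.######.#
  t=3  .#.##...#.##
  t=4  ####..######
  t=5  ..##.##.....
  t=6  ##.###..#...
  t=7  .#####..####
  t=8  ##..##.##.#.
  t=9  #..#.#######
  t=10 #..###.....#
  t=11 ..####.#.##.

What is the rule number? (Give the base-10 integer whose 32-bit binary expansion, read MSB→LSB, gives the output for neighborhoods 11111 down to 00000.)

  nb #####: next=.  (t=2,i=6, bit31=0)
  nb ####.: next=#  (t=0,i=5, bit30=1)
  nb ###.#: next=.  (t=0,i=6, bit29=0)
  nb ###..: next=#  (t=4,i=3, bit28=1)
  nb ##.##: next=#  (t=2,i=3, bit27=1)
  nb ##.#.: next=#  (t=0,i=7, bit26=1)
  nb ##..#: next=.  (t=4,i=4, bit25=0)
  nb ##...: next=.  (t=3,i=5, bit24=0)
  nb #.###: next=#  (t=2,i=4, bit23=1)
  nb #.##.: next=#  (t=1,i=7, bit22=1)
  nb #.#.#: next=#  (t=0,i=8, bit21=1)
  nb #.#..: next=.  (t=0,i=0, bit20=0)
  nb #..##: next=#  (t=0,i=2, bit19=1)
  nb #..#.: next=.  (t=6,i=7, bit18=0)
  nb #...#: next=#  (t=3,i=6, bit17=1)
  nb #....: next=#  (t=5,i=8, bit16=1)
  nb .####: next=.  (t=0,i=4, bit15=0)
  nb .###.: next=#  (t=1,i=2, bit14=1)
  nb .##.#: next=#  (t=1,i=8, bit13=1)
  nb .##..: next=.  (t=3,i=4, bit12=0)
  nb .#.##: next=#  (t=1,i=6, bit11=1)
  nb .#.#.: next=.  (t=0,i=9, bit10=0)
  nb .#..#: next=#  (t=0,i=1, bit9=1)
  nb .#...: next=#  (t=6,i=9, bit8=1)
  nb ..###: next=#  (t=0,i=3, bit7=1)
  nb ..##.: next=.  (t=5,i=2, bit6=0)
  nb ..#.#: next=#  (t=3,i=8, bit5=1)
  nb ..#..: next=#  (t=6,i=8, bit4=1)
  nb ...##: next=#  (t=5,i=1, bit3=1)
  nb ...#.: next=#  (t=3,i=7, bit2=1)
  nb ....#: next=#  (t=5,i=0, bit1=1)
  nb .....: next=.  (t=5,i=9, bit0=0)
  bits 01011100111010110110101110111110 = 1558932414

1558932414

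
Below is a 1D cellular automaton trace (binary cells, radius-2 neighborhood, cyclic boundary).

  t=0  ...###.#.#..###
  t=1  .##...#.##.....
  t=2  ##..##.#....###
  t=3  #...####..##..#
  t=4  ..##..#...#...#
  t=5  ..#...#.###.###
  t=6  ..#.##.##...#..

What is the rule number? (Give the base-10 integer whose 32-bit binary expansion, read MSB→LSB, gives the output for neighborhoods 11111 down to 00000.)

  ##### -> #   bit 31 = 1  t=2,i=14
  ####. -> #   bit 30 = 1  t=2,i=0
  ###.# -> .   bit 29 = 0  t=0,i=5
  ###.. -> .   bit 28 = 0  t=0,i=14
  ##.## -> .   bit 27 = 0  t=5,i=11
  ##.#. -> #   bit 26 = 1  t=0,i=6
  ##..# -> .   bit 25 = 0  t=2,i=2
  ##... -> .   bit 24 = 0  t=0,i=0
  #.### -> #   bit 23 = 1  t=5,i=8
  #.##. -> .   bit 22 = 0  t=1,i=8
  #.#.# -> .   bit 21 = 0  t=0,i=7
  #.#.. -> #   bit 20 = 1  t=0,i=9
  #..## -> .   bit 19 = 0  t=0,i=11
  #..#. -> .   bit 18 = 0  t=4,i=5
  #...# -> #   bit 17 = 1  t=0,i=1
  #.... -> .   bit 16 = 0  t=1,i=11
  .#### -> .   bit 15 = 0  t=2,i=13
  .###. -> .   bit 14 = 0  t=0,i=4
  .##.# -> #   bit 13 = 1  t=2,i=5
  .##.. -> .   bit 12 = 0  t=1,i=2
  .#.## -> #   bit 11 = 1  t=1,i=7
  .#.#. -> #   bit 10 = 1  t=0,i=8
  .#..# -> .   bit 9 = 0  t=0,i=10
  .#... -> .   bit 8 = 0  t=2,i=8
  ..### -> .   bit 7 = 0  t=0,i=3
  ..##. -> #   bit 6 = 1  t=1,i=1
  ..#.# -> .   bit 5 = 0  t=1,i=6
  ..#.. -> #   bit 4 = 1  t=4,i=6
  ...## -> #   bit 3 = 1  t=0,i=2
  ...#. -> #   bit 2 = 1  t=1,i=5
  ....# -> #   bit 1 = 1  t=1,i=14
  ..... -> #   bit 0 = 1  t=1,i=12
  bits 11000100100100100010110001011111 = 3297913951

3297913951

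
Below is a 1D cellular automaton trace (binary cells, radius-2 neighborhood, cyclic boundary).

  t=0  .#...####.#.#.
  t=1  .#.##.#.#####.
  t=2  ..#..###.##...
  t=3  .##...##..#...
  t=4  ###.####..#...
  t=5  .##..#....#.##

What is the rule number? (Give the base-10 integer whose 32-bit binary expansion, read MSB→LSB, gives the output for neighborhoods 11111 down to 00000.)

2754796636

  ##### -> #   bit 31 = 1  t=1,i=10
  ####. -> .   bit 30 = 0  t=0,i=7
  ###.# -> #   bit 29 = 1  t=0,i=8
  ###.. -> .   bit 28 = 0  t=1,i=12
  ##.## -> .   bit 27 = 0  t=2,i=8
  ##.#. -> #   bit 26 = 1  t=0,i=9
  ##..# -> .   bit 25 = 0  t=1,i=13
  ##... -> .   bit 24 = 0  t=2,i=11
  #.### -> .   bit 23 = 0  t=1,i=8
  #.##. -> .   bit 22 = 0  t=1,i=3
  #.#.# -> #   bit 21 = 1  t=0,i=10
  #.#.. -> #   bit 20 = 1  t=0,i=12
  #..## -> .   bit 19 = 0  t=2,i=4
  #..#. -> .   bit 18 = 0  t=0,i=0
  #...# -> #   bit 17 = 1  t=0,i=3
  #.... -> .   bit 16 = 0  t=2,i=12
  .#### -> #   bit 15 = 1  t=0,i=6
  .###. -> #   bit 14 = 1  t=2,i=6
  .##.# -> .   bit 13 = 0  t=1,i=4
  .##.. -> #   bit 12 = 1  t=2,i=10
  .#.## -> #   bit 11 = 1  t=1,i=2
  .#.#. -> #   bit 10 = 1  t=0,i=11
  .#..# -> .   bit 9 = 0  t=0,i=13
  .#... -> .   bit 8 = 0  t=0,i=2
  ..### -> .   bit 7 = 0  t=0,i=5
  ..##. -> #   bit 6 = 1  t=3,i=1
  ..#.# -> .   bit 5 = 0  t=1,i=1
  ..#.. -> #   bit 4 = 1  t=0,i=1
  ...## -> #   bit 3 = 1  t=0,i=4
  ...#. -> #   bit 2 = 1  t=2,i=1
  ....# -> .   bit 1 = 0  t=2,i=0
  ..... -> .   bit 0 = 0  t=2,i=13
  bits 10100100001100101101110001011100 = 2754796636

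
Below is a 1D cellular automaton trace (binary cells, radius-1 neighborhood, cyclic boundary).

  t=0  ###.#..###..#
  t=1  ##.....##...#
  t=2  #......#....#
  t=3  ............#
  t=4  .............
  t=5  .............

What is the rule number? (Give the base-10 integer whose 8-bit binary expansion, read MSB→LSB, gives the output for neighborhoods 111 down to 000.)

136

  nb ###: next=#  (t=0,i=0, bit7=1)
  nb ##.: next=.  (t=0,i=2, bit6=0)
  nb #.#: next=.  (t=0,i=3, bit5=0)
  nb #..: next=.  (t=0,i=5, bit4=0)
  nb .##: next=#  (t=0,i=7, bit3=1)
  nb .#.: next=.  (t=0,i=4, bit2=0)
  nb ..#: next=.  (t=0,i=6, bit1=0)
  nb ...: next=.  (t=1,i=3, bit0=0)
  bits 10001000 = 136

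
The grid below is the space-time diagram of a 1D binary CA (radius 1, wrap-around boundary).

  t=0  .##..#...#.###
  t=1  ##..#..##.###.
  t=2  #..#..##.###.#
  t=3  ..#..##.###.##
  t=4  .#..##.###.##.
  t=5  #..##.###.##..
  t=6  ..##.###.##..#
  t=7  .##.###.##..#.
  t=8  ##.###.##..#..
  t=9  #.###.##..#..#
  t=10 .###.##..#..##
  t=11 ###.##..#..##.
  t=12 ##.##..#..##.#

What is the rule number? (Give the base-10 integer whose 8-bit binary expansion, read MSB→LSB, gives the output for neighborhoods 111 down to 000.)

  ###|#  b7=1 t=0,i=12
  ##.|.  b6=0 t=0,i=2
  #.#|#  b5=1 t=0,i=0
  #..|.  b4=0 t=0,i=3
  .##|#  b3=1 t=0,i=1
  .#.|.  b2=0 t=0,i=5
  ..#|#  b1=1 t=0,i=4
  ...|#  b0=1 t=0,i=7
  bits 10101011 = 171

171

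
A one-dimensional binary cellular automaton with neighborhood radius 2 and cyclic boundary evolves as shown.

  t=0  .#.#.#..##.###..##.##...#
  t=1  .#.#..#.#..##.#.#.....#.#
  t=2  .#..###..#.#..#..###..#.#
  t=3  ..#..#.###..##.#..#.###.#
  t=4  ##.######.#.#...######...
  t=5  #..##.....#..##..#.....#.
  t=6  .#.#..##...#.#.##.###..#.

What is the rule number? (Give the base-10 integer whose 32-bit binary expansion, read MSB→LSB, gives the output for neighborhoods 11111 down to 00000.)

44551009

  [31] ##### => .  t=4,i=5
  [30] ####. => .  t=4,i=7
  [29] ###.# => .  t=3,i=22
  [28] ###.. => .  t=0,i=13
  [27] ##.## => .  t=0,i=10
  [26] ##.#. => .  t=1,i=13
  [25] ##..# => #  t=0,i=14
  [24] ##... => .  t=0,i=21
  [23] #.### => #  t=0,i=11
  [22] #.##. => .  t=0,i=19
  [21] #.#.# => #  t=0,i=1
  [20] #.#.. => .  t=0,i=5
  [19] #..## => .  t=0,i=7
  [18] #..#. => #  t=1,i=5
  [17] #...# => #  t=0,i=22
  [16] #.... => #  t=1,i=18
  [15] .#### => #  t=4,i=4
  [14] .###. => #  t=0,i=12
  [13] .##.# => .  t=0,i=9
  [12] .##.. => .  t=0,i=20
  [11] .#.## => #  t=3,i=6
  [10] .#.#. => .  t=0,i=0
  [9] .#..# => #  t=0,i=6
  [8] .#... => #  t=1,i=17
  [7] ..### => .  t=2,i=4
  [6] ..##. => #  t=0,i=8
  [5] ..#.# => #  t=0,i=24
  [4] ..#.. => .  t=2,i=14
  [3] ...## => .  t=4,i=15
  [2] ...#. => .  t=0,i=23
  [1] ....# => .  t=1,i=20
  [0] ..... => #  t=1,i=19
  bits 00000010101001111100101101100001 = 44551009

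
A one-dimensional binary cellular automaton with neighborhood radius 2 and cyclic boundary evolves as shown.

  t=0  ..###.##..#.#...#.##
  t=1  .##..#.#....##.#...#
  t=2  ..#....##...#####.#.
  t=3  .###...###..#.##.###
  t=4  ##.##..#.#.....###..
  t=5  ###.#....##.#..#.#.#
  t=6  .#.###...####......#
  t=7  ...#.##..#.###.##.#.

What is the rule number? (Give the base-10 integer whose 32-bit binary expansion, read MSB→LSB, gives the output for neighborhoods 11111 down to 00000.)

  nb #####: next=#  (t=2,i=14, bit31=1)
  nb ####.: next=#  (t=2,i=15, bit30=1)
  nb ###.#: next=.  (t=0,i=4, bit29=0)
  nb ###..: next=#  (t=3,i=3, bit28=1)
  nb ##.##: next=#  (t=0,i=5, bit27=1)
  nb ##.#.: next=#  (t=1,i=14, bit26=1)
  nb ##..#: next=.  (t=0,i=0, bit25=0)
  nb ##...: next=#  (t=2,i=9, bit24=1)
  nb #.###: next=#  (t=3,i=1, bit23=1)
  nb #.##.: next=.  (t=0,i=6, bit22=0)
  nb #.#.#: next=.  (t=5,i=17, bit21=0)
  nb #.#..: next=#  (t=0,i=12, bit20=1)
  nb #..##: next=#  (t=0,i=1, bit19=1)
  nb #..#.: next=.  (t=0,i=9, bit18=0)
  nb #...#: next=.  (t=0,i=14, bit17=0)
  nb #....: next=.  (t=1,i=9, bit16=0)
  nb .####: next=.  (t=2,i=13, bit15=0)
  nb .###.: next=.  (t=0,i=3, bit14=0)
  nb .##.#: next=#  (t=1,i=13, bit13=1)
  nb .##..: next=#  (t=0,i=7, bit12=1)
  nb .#.##: next=.  (t=0,i=17, bit11=0)
  nb .#.#.: next=.  (t=0,i=11, bit10=0)
  nb .#..#: next=.  (t=5,i=13, bit9=0)
  nb .#...: next=#  (t=0,i=13, bit8=1)
  nb ..###: next=#  (t=0,i=2, bit7=1)
  nb ..##.: next=#  (t=1,i=12, bit6=1)
  nb ..#.#: next=.  (t=0,i=10, bit5=0)
  nb ..#..: next=#  (t=2,i=2, bit4=1)
  nb ...##: next=.  (t=1,i=11, bit3=0)
  nb ...#.: next=#  (t=0,i=15, bit2=1)
  nb ....#: next=.  (t=1,i=10, bit1=0)
  nb .....: next=#  (t=4,i=12, bit0=1)
  bits 11011101100110000011000111010101 = 3717738965

3717738965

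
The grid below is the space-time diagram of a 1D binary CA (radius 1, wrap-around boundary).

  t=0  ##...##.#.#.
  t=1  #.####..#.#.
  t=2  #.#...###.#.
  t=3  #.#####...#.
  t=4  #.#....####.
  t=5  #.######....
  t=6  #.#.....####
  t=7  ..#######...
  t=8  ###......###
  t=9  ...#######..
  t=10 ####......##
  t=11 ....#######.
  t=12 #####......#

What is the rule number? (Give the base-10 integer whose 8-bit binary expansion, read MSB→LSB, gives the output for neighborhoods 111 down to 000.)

31

  nb ###: next=.  (t=1,i=3, bit7=0)
  nb ##.: next=.  (t=0,i=1, bit6=0)
  nb #.#: next=.  (t=0,i=7, bit5=0)
  nb #..: next=#  (t=0,i=2, bit4=1)
  nb .##: next=#  (t=0,i=0, bit3=1)
  nb .#.: next=#  (t=0,i=8, bit2=1)
  nb ..#: next=#  (t=0,i=4, bit1=1)
  nb ...: next=#  (t=0,i=3, bit0=1)
  bits 00011111 = 31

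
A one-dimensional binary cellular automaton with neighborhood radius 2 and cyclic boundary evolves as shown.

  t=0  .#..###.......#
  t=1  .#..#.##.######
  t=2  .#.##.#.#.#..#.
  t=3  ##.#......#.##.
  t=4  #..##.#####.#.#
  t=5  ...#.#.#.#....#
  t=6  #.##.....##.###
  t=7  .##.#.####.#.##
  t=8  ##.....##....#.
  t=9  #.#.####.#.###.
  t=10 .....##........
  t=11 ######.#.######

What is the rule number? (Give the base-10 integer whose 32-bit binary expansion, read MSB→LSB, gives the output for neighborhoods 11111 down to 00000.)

1498710527

  [31] ##### => .  t=1,i=11
  [30] ####. => #  t=1,i=13
  [29] ###.# => .  t=1,i=14
  [28] ###.. => #  t=0,i=6
  [27] ##.## => #  t=1,i=8
  [26] ##.#. => .  t=1,i=0
  [25] ##..# => .  t=4,i=1
  [24] ##... => #  t=0,i=7
  [23] #.### => .  t=1,i=9
  [22] #.##. => #  t=1,i=6
  [21] #.#.# => .  t=2,i=6
  [20] #.#.. => #  t=0,i=1
  [19] #..## => .  t=0,i=3
  [18] #..#. => #  t=1,i=3
  [17] #...# => .  t=5,i=1
  [16] #.... => .  t=0,i=8
  [15] .#### => #  t=1,i=10
  [14] .###. => .  t=0,i=5
  [13] .##.# => .  t=1,i=7
  [12] .##.. => .  t=4,i=0
  [11] .#.## => .  t=1,i=5
  [10] .#.#. => .  t=0,i=0
  [9] .#..# => .  t=0,i=2
  [8] .#... => #  t=3,i=4
  [7] ..### => #  t=0,i=4
  [6] ..##. => #  t=4,i=3
  [5] ..#.# => #  t=0,i=14
  [4] ..#.. => #  t=2,i=13
  [3] ...## => #  t=6,i=8
  [2] ...#. => #  t=0,i=13
  [1] ....# => #  t=0,i=12
  [0] ..... => #  t=0,i=9
  bits 01011001010101001000000111111111 = 1498710527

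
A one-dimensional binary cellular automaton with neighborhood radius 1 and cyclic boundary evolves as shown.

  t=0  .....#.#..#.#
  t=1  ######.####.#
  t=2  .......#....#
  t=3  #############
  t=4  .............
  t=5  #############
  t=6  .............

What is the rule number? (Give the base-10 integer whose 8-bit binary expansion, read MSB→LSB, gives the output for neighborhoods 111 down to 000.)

31

  [7] ### => .  t=1,i=0
  [6] ##. => .  t=1,i=5
  [5] #.# => .  t=0,i=6
  [4] #.. => #  t=0,i=0
  [3] .## => #  t=1,i=7
  [2] .#. => #  t=0,i=5
  [1] ..# => #  t=0,i=4
  [0] ... => #  t=0,i=1
  bits 00011111 = 31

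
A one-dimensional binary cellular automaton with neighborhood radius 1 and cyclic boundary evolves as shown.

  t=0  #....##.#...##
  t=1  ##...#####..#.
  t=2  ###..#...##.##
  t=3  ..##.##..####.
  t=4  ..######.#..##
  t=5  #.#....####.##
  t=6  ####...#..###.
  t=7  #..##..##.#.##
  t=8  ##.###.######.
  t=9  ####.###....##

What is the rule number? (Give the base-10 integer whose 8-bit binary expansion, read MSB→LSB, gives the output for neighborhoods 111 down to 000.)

  ### -> .   bit 7 = 0  t=0,i=13
  ##. -> #   bit 6 = 1  t=0,i=0
  #.# -> #   bit 5 = 1  t=0,i=7
  #.. -> #   bit 4 = 1  t=0,i=1
  .## -> #   bit 3 = 1  t=0,i=5
  .#. -> #   bit 2 = 1  t=0,i=8
  ..# -> .   bit 1 = 0  t=0,i=4
  ... -> .   bit 0 = 0  t=0,i=2
  bits 01111100 = 124

124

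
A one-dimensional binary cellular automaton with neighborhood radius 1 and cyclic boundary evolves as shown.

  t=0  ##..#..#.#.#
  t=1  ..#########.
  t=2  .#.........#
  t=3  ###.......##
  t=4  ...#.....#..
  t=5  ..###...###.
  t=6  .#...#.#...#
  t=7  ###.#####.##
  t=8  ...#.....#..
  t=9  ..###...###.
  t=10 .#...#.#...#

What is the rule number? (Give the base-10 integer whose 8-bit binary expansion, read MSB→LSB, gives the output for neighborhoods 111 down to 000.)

  [7] ### => .  t=0,i=0
  [6] ##. => .  t=0,i=1
  [5] #.# => #  t=0,i=8
  [4] #.. => #  t=0,i=2
  [3] .## => .  t=0,i=11
  [2] .#. => #  t=0,i=4
  [1] ..# => #  t=0,i=3
  [0] ... => .  t=1,i=0
  bits 00110110 = 54

54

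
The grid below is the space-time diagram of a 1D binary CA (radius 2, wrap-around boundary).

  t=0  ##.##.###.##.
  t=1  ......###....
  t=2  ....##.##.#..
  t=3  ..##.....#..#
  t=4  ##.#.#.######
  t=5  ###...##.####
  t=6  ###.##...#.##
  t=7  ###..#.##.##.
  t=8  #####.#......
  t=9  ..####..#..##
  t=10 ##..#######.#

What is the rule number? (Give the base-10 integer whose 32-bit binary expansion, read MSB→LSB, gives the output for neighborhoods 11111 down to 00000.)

4136589854

  [31] ##### => #  t=4,i=9
  [30] ####. => #  t=4,i=0
  [29] ###.# => #  t=0,i=8
  [28] ###.. => #  t=1,i=8
  [27] ##.## => .  t=0,i=2
  [26] ##.#. => #  t=2,i=9
  [25] ##..# => #  t=7,i=3
  [24] ##... => .  t=1,i=9
  [23] #.### => #  t=0,i=6
  [22] #.##. => .  t=0,i=0
  [21] #.#.# => .  t=4,i=3
  [20] #.#.. => .  t=2,i=10
  [19] #..## => #  t=3,i=1
  [18] #..#. => #  t=3,i=11
  [17] #...# => #  t=5,i=4
  [16] #.... => #  t=1,i=10
  [15] .#### => .  t=4,i=8
  [14] .###. => #  t=0,i=7
  [13] .##.# => .  t=0,i=1
  [12] .##.. => #  t=3,i=3
  [11] .#.## => #  t=4,i=6
  [10] .#.#. => .  t=4,i=4
  [9] .#..# => #  t=3,i=0
  [8] .#... => .  t=2,i=11
  [7] ..### => .  t=1,i=6
  [6] ..##. => .  t=2,i=4
  [5] ..#.# => .  t=6,i=9
  [4] ..#.. => #  t=3,i=9
  [3] ...## => #  t=1,i=5
  [2] ...#. => #  t=3,i=8
  [1] ....# => #  t=1,i=4
  [0] ..... => .  t=1,i=0
  bits 11110110100011110101101000011110 = 4136589854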